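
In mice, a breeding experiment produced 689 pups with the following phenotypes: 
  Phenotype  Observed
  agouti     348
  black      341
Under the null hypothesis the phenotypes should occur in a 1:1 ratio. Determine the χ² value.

0.071

Under the 1:1 hypothesis (Σ ratio = 2, N = 689):
  agouti: 689 × 1/2 = 344.5
  black: 689 × 1/2 = 344.5
χ² = Σ (O − E)² / E
  agouti: (348 − 344.5)² / 344.5 = 0.0356
  black: (341 − 344.5)² / 344.5 = 0.0356
χ² = 0.0356 + 0.0356 = 0.0712 ≈ 0.071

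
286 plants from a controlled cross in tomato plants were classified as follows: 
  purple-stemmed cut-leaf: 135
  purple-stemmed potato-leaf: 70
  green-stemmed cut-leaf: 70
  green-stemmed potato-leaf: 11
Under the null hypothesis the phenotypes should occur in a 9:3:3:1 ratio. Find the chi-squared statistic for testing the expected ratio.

Expected counts for N = 286 under a 9:3:3:1 ratio (total parts = 16):
  purple-stemmed cut-leaf: 286 × 9/16 = 160.875
  purple-stemmed potato-leaf: 286 × 3/16 = 53.625
  green-stemmed cut-leaf: 286 × 3/16 = 53.625
  green-stemmed potato-leaf: 286 × 1/16 = 17.875
χ² = Σ (O − E)² / E
  purple-stemmed cut-leaf: (135 − 160.875)² / 160.875 = 4.1617
  purple-stemmed potato-leaf: (70 − 53.625)² / 53.625 = 5.0003
  green-stemmed cut-leaf: (70 − 53.625)² / 53.625 = 5.0003
  green-stemmed potato-leaf: (11 − 17.875)² / 17.875 = 2.6442
χ² = 4.1617 + 5.0003 + 5.0003 + 2.6442 = 16.8065 ≈ 16.807

16.807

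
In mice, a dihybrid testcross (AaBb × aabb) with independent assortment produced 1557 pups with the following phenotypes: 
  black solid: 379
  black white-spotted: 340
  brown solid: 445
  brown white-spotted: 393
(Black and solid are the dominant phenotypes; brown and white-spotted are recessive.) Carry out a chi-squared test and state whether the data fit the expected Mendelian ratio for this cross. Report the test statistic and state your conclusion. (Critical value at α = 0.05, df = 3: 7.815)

A dihybrid testcross with independent assortment gives a 1:1:1:1 ratio.
Expected counts for N = 1557 under a 1:1:1:1 ratio (total parts = 4):
  black solid: 1557 × 1/4 = 389.25
  black white-spotted: 1557 × 1/4 = 389.25
  brown solid: 1557 × 1/4 = 389.25
  brown white-spotted: 1557 × 1/4 = 389.25
χ² = Σ (O − E)² / E
  black solid: (379 − 389.25)² / 389.25 = 0.2699
  black white-spotted: (340 − 389.25)² / 389.25 = 6.2314
  brown solid: (445 − 389.25)² / 389.25 = 7.9847
  brown white-spotted: (393 − 389.25)² / 389.25 = 0.0361
χ² = 0.2699 + 6.2314 + 7.9847 + 0.0361 = 14.5221 ≈ 14.522
Degrees of freedom = 4 − 1 = 3; critical value at α = 0.05 is 7.815.
Since 14.522 > 7.815, we reject the null hypothesis — the data do not fit the 1:1:1:1 ratio.

14.522; not consistent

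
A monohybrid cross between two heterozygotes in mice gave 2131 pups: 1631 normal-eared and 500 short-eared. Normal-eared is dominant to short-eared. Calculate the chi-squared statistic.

For a monohybrid cross between heterozygotes with complete dominance, the expected phenotypic ratio is 3:1.
Expected counts for N = 2131 under a 3:1 ratio (total parts = 4):
  normal-eared: 2131 × 3/4 = 1598.25
  short-eared: 2131 × 1/4 = 532.75
χ² = Σ (O − E)² / E
  normal-eared: (1631 − 1598.25)² / 1598.25 = 0.6711
  short-eared: (500 − 532.75)² / 532.75 = 2.0133
χ² = 0.6711 + 2.0133 = 2.6844 ≈ 2.684

2.684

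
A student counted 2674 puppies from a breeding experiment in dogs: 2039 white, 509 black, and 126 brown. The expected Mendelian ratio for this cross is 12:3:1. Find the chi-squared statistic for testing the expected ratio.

Total ratio parts = 16. Expected numbers out of 2674:
  white: 2674 × 12/16 = 2005.5
  black: 2674 × 3/16 = 501.375
  brown: 2674 × 1/16 = 167.125
χ² = Σ (O − E)² / E
  white: (2039 − 2005.5)² / 2005.5 = 0.5596
  black: (509 − 501.375)² / 501.375 = 0.1160
  brown: (126 − 167.125)² / 167.125 = 10.1198
χ² = 0.5596 + 0.1160 + 10.1198 = 10.7954 ≈ 10.795

10.795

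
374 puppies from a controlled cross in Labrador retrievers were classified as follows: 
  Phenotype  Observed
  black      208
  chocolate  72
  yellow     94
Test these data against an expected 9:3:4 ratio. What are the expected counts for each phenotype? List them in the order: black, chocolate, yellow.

The 9:3:4 ratio has 16 parts, so with N = 374 the expected counts are:
  black: 374 × 9/16 = 210.375
  chocolate: 374 × 3/16 = 70.125
  yellow: 374 × 4/16 = 93.5

210.375, 70.125, 93.5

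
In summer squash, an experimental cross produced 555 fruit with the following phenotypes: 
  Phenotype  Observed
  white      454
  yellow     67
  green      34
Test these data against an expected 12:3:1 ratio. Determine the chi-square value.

Under the 12:3:1 hypothesis (Σ ratio = 16, N = 555):
  white: 555 × 12/16 = 416.25
  yellow: 555 × 3/16 = 104.0625
  green: 555 × 1/16 = 34.6875
χ² = Σ (O − E)² / E
  white: (454 − 416.25)² / 416.25 = 3.4236
  yellow: (67 − 104.0625)² / 104.0625 = 13.2000
  green: (34 − 34.6875)² / 34.6875 = 0.0136
χ² = 3.4236 + 13.2000 + 0.0136 = 16.6372 ≈ 16.637

16.637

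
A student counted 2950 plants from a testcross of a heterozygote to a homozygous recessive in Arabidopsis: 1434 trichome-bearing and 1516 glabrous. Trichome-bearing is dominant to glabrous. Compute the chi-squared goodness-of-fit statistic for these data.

2.279

A testcross of a heterozygote (Aa × aa) gives a 1:1 phenotypic ratio.
The 1:1 ratio has 2 parts, so with N = 2950 the expected counts are:
  trichome-bearing: 2950 × 1/2 = 1475
  glabrous: 2950 × 1/2 = 1475
χ² = Σ (O − E)² / E
  trichome-bearing: (1434 − 1475)² / 1475 = 1.1397
  glabrous: (1516 − 1475)² / 1475 = 1.1397
χ² = 1.1397 + 1.1397 = 2.2794 ≈ 2.279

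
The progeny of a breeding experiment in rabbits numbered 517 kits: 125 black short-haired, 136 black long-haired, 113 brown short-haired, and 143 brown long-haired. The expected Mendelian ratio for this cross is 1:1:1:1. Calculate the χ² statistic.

3.998

Total ratio parts = 4. Expected numbers out of 517:
  black short-haired: 517 × 1/4 = 129.25
  black long-haired: 517 × 1/4 = 129.25
  brown short-haired: 517 × 1/4 = 129.25
  brown long-haired: 517 × 1/4 = 129.25
χ² = Σ (O − E)² / E
  black short-haired: (125 − 129.25)² / 129.25 = 0.1397
  black long-haired: (136 − 129.25)² / 129.25 = 0.3525
  brown short-haired: (113 − 129.25)² / 129.25 = 2.0430
  brown long-haired: (143 − 129.25)² / 129.25 = 1.4628
χ² = 0.1397 + 0.3525 + 2.0430 + 1.4628 = 3.998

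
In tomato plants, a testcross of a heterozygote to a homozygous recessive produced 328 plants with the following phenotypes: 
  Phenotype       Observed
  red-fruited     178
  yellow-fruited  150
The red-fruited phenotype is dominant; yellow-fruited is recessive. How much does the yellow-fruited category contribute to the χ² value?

A testcross of a heterozygote (Aa × aa) gives a 1:1 phenotypic ratio.
Under the 1:1 hypothesis (Σ ratio = 2, N = 328):
  red-fruited: 328 × 1/2 = 164
  yellow-fruited: 328 × 1/2 = 164
Contribution of yellow-fruited: (150 − 164)² / 164 = 1.1951

1.195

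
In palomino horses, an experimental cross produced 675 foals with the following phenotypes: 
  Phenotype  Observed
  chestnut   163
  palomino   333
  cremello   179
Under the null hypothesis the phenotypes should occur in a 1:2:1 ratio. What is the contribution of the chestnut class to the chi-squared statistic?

0.196

Expected counts for N = 675 under a 1:2:1 ratio (total parts = 4):
  chestnut: 675 × 1/4 = 168.75
  palomino: 675 × 2/4 = 337.5
  cremello: 675 × 1/4 = 168.75
Contribution of chestnut: (163 − 168.75)² / 168.75 = 0.1959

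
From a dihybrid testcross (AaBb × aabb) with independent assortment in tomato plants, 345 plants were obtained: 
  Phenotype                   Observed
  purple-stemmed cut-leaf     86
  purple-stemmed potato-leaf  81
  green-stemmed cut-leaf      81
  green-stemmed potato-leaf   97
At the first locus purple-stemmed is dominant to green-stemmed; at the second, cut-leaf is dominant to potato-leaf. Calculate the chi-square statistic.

A dihybrid testcross with independent assortment gives a 1:1:1:1 ratio.
Expected counts for N = 345 under a 1:1:1:1 ratio (total parts = 4):
  purple-stemmed cut-leaf: 345 × 1/4 = 86.25
  purple-stemmed potato-leaf: 345 × 1/4 = 86.25
  green-stemmed cut-leaf: 345 × 1/4 = 86.25
  green-stemmed potato-leaf: 345 × 1/4 = 86.25
χ² = Σ (O − E)² / E
  purple-stemmed cut-leaf: (86 − 86.25)² / 86.25 = 0.0007
  purple-stemmed potato-leaf: (81 − 86.25)² / 86.25 = 0.3196
  green-stemmed cut-leaf: (81 − 86.25)² / 86.25 = 0.3196
  green-stemmed potato-leaf: (97 − 86.25)² / 86.25 = 1.3399
χ² = 0.0007 + 0.3196 + 0.3196 + 1.3399 = 1.9798 ≈ 1.980

1.980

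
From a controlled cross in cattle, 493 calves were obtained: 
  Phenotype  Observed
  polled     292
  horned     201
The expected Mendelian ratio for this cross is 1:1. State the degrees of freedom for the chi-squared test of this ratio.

1

A goodness-of-fit test with 2 phenotype classes has df = 2 − 1 = 1.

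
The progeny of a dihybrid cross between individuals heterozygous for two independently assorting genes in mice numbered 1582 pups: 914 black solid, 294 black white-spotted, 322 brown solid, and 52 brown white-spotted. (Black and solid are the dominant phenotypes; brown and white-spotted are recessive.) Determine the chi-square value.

25.071

A dihybrid F₂ with independent assortment and complete dominance at both loci gives a 9:3:3:1 phenotypic ratio.
The 9:3:3:1 ratio has 16 parts, so with N = 1582 the expected counts are:
  black solid: 1582 × 9/16 = 889.875
  black white-spotted: 1582 × 3/16 = 296.625
  brown solid: 1582 × 3/16 = 296.625
  brown white-spotted: 1582 × 1/16 = 98.875
χ² = Σ (O − E)² / E
  black solid: (914 − 889.875)² / 889.875 = 0.6540
  black white-spotted: (294 − 296.625)² / 296.625 = 0.0232
  brown solid: (322 − 296.625)² / 296.625 = 2.1707
  brown white-spotted: (52 − 98.875)² / 98.875 = 22.2227
χ² = 0.6540 + 0.0232 + 2.1707 + 22.2227 = 25.0706 ≈ 25.071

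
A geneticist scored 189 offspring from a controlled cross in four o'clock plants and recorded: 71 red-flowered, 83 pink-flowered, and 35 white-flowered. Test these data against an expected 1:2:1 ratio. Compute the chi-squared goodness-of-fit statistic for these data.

Under the 1:2:1 hypothesis (Σ ratio = 4, N = 189):
  red-flowered: 189 × 1/4 = 47.25
  pink-flowered: 189 × 2/4 = 94.5
  white-flowered: 189 × 1/4 = 47.25
χ² = Σ (O − E)² / E
  red-flowered: (71 − 47.25)² / 47.25 = 11.9378
  pink-flowered: (83 − 94.5)² / 94.5 = 1.3995
  white-flowered: (35 − 47.25)² / 47.25 = 3.1759
χ² = 11.9378 + 1.3995 + 3.1759 = 16.5132 ≈ 16.513

16.513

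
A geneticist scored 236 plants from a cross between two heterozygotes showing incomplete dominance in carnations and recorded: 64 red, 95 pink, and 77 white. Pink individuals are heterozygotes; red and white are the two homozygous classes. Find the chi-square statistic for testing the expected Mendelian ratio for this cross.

With incomplete dominance, a heterozygote × heterozygote cross gives a 1:2:1 phenotypic ratio.
The 1:2:1 ratio has 4 parts, so with N = 236 the expected counts are:
  red: 236 × 1/4 = 59
  pink: 236 × 2/4 = 118
  white: 236 × 1/4 = 59
χ² = Σ (O − E)² / E
  red: (64 − 59)² / 59 = 0.4237
  pink: (95 − 118)² / 118 = 4.4831
  white: (77 − 59)² / 59 = 5.4915
χ² = 0.4237 + 4.4831 + 5.4915 = 10.3983 ≈ 10.398

10.398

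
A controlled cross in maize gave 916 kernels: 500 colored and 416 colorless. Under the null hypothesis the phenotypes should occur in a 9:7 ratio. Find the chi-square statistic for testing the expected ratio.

1.032

Total ratio parts = 16. Expected numbers out of 916:
  colored: 916 × 9/16 = 515.25
  colorless: 916 × 7/16 = 400.75
χ² = Σ (O − E)² / E
  colored: (500 − 515.25)² / 515.25 = 0.4514
  colorless: (416 − 400.75)² / 400.75 = 0.5803
χ² = 0.4514 + 0.5803 = 1.0317 ≈ 1.032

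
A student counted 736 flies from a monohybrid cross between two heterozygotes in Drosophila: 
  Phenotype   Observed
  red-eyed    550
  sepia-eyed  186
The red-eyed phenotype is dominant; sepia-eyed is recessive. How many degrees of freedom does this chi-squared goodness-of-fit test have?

1

For a monohybrid cross between heterozygotes with complete dominance, the expected phenotypic ratio is 3:1.
A goodness-of-fit test with 2 phenotype classes has df = 2 − 1 = 1.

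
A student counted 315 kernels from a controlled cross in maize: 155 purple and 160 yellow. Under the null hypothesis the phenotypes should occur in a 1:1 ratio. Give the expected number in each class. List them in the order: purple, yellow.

Under the 1:1 hypothesis (Σ ratio = 2, N = 315):
  purple: 315 × 1/2 = 157.5
  yellow: 315 × 1/2 = 157.5

157.5, 157.5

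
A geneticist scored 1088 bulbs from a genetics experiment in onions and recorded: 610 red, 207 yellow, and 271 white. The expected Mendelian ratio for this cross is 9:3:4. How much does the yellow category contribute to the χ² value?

0.044

The 9:3:4 ratio has 16 parts, so with N = 1088 the expected counts are:
  red: 1088 × 9/16 = 612
  yellow: 1088 × 3/16 = 204
  white: 1088 × 4/16 = 272
Contribution of yellow: (207 − 204)² / 204 = 0.0441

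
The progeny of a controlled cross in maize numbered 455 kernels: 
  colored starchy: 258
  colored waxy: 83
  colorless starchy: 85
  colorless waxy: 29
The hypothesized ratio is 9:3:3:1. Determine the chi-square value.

Total ratio parts = 16. Expected numbers out of 455:
  colored starchy: 455 × 9/16 = 255.9375
  colored waxy: 455 × 3/16 = 85.3125
  colorless starchy: 455 × 3/16 = 85.3125
  colorless waxy: 455 × 1/16 = 28.4375
χ² = Σ (O − E)² / E
  colored starchy: (258 − 255.9375)² / 255.9375 = 0.0166
  colored waxy: (83 − 85.3125)² / 85.3125 = 0.0627
  colorless starchy: (85 − 85.3125)² / 85.3125 = 0.0011
  colorless waxy: (29 − 28.4375)² / 28.4375 = 0.0111
χ² = 0.0166 + 0.0627 + 0.0011 + 0.0111 = 0.0915 ≈ 0.092

0.092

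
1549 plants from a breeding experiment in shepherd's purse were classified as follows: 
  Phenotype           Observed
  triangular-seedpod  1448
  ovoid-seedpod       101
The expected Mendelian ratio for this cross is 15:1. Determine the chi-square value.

Under the 15:1 hypothesis (Σ ratio = 16, N = 1549):
  triangular-seedpod: 1549 × 15/16 = 1452.1875
  ovoid-seedpod: 1549 × 1/16 = 96.8125
χ² = Σ (O − E)² / E
  triangular-seedpod: (1448 − 1452.1875)² / 1452.1875 = 0.0121
  ovoid-seedpod: (101 − 96.8125)² / 96.8125 = 0.1811
χ² = 0.0121 + 0.1811 = 0.1932 ≈ 0.193

0.193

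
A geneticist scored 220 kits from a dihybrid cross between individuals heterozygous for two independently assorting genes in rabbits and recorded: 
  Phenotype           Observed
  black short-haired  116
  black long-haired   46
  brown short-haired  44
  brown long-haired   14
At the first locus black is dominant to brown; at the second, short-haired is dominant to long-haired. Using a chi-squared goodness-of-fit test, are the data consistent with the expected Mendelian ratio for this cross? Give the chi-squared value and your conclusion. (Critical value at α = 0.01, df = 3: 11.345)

A dihybrid F₂ with independent assortment and complete dominance at both loci gives a 9:3:3:1 phenotypic ratio.
Expected counts for N = 220 under a 9:3:3:1 ratio (total parts = 16):
  black short-haired: 220 × 9/16 = 123.75
  black long-haired: 220 × 3/16 = 41.25
  brown short-haired: 220 × 3/16 = 41.25
  brown long-haired: 220 × 1/16 = 13.75
χ² = Σ (O − E)² / E
  black short-haired: (116 − 123.75)² / 123.75 = 0.4854
  black long-haired: (46 − 41.25)² / 41.25 = 0.5470
  brown short-haired: (44 − 41.25)² / 41.25 = 0.1833
  brown long-haired: (14 − 13.75)² / 13.75 = 0.0045
χ² = 0.4854 + 0.5470 + 0.1833 + 0.0045 = 1.2202 ≈ 1.220
Degrees of freedom = 4 − 1 = 3; critical value at α = 0.01 is 11.345.
Since 1.220 < 11.345, we fail to reject the null hypothesis — the data are consistent with the 9:3:3:1 ratio.

1.220; consistent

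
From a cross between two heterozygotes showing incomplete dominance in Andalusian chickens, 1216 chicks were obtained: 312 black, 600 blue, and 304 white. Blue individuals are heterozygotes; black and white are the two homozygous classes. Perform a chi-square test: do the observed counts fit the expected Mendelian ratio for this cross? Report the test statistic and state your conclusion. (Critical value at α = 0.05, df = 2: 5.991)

With incomplete dominance, a heterozygote × heterozygote cross gives a 1:2:1 phenotypic ratio.
Expected counts for N = 1216 under a 1:2:1 ratio (total parts = 4):
  black: 1216 × 1/4 = 304
  blue: 1216 × 2/4 = 608
  white: 1216 × 1/4 = 304
χ² = Σ (O − E)² / E
  black: (312 − 304)² / 304 = 0.2105
  blue: (600 − 608)² / 608 = 0.1053
  white: (304 − 304)² / 304 = 0.0000
χ² = 0.2105 + 0.1053 + 0.0000 = 0.3158 ≈ 0.316
Degrees of freedom = 3 − 1 = 2; critical value at α = 0.05 is 5.991.
Since 0.316 < 5.991, we fail to reject the null hypothesis — the data are consistent with the 1:2:1 ratio.

0.316; consistent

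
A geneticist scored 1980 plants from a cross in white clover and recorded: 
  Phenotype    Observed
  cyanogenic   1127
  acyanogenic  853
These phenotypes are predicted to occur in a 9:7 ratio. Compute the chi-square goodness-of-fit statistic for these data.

Under the 9:7 hypothesis (Σ ratio = 16, N = 1980):
  cyanogenic: 1980 × 9/16 = 1113.75
  acyanogenic: 1980 × 7/16 = 866.25
χ² = Σ (O − E)² / E
  cyanogenic: (1127 − 1113.75)² / 1113.75 = 0.1576
  acyanogenic: (853 − 866.25)² / 866.25 = 0.2027
χ² = 0.1576 + 0.2027 = 0.3603 ≈ 0.360

0.360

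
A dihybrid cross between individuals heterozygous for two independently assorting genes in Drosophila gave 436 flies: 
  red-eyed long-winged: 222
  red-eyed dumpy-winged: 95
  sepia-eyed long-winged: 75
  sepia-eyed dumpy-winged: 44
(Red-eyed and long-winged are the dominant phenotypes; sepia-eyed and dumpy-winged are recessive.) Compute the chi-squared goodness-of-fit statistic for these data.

15.205

A dihybrid F₂ with independent assortment and complete dominance at both loci gives a 9:3:3:1 phenotypic ratio.
The 9:3:3:1 ratio has 16 parts, so with N = 436 the expected counts are:
  red-eyed long-winged: 436 × 9/16 = 245.25
  red-eyed dumpy-winged: 436 × 3/16 = 81.75
  sepia-eyed long-winged: 436 × 3/16 = 81.75
  sepia-eyed dumpy-winged: 436 × 1/16 = 27.25
χ² = Σ (O − E)² / E
  red-eyed long-winged: (222 − 245.25)² / 245.25 = 2.2041
  red-eyed dumpy-winged: (95 − 81.75)² / 81.75 = 2.1476
  sepia-eyed long-winged: (75 − 81.75)² / 81.75 = 0.5573
  sepia-eyed dumpy-winged: (44 − 27.25)² / 27.25 = 10.2959
χ² = 2.2041 + 2.1476 + 0.5573 + 10.2959 = 15.2049 ≈ 15.205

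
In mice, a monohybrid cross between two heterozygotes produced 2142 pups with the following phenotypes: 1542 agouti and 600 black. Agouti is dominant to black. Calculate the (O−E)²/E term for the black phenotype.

For a monohybrid cross between heterozygotes with complete dominance, the expected phenotypic ratio is 3:1.
Total ratio parts = 4. Expected numbers out of 2142:
  agouti: 2142 × 3/4 = 1606.5
  black: 2142 × 1/4 = 535.5
Contribution of black: (600 − 535.5)² / 535.5 = 7.7689

7.769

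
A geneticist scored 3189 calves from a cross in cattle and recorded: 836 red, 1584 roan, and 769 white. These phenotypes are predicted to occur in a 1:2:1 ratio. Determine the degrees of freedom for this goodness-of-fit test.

2

A goodness-of-fit test with 3 phenotype classes has df = 3 − 1 = 2.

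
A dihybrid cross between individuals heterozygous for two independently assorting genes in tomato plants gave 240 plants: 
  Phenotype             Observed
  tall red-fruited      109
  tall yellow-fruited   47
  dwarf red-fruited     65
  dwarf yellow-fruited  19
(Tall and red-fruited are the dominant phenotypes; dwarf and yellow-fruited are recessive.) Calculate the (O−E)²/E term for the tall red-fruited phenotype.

A dihybrid F₂ with independent assortment and complete dominance at both loci gives a 9:3:3:1 phenotypic ratio.
Under the 9:3:3:1 hypothesis (Σ ratio = 16, N = 240):
  tall red-fruited: 240 × 9/16 = 135
  tall yellow-fruited: 240 × 3/16 = 45
  dwarf red-fruited: 240 × 3/16 = 45
  dwarf yellow-fruited: 240 × 1/16 = 15
Contribution of tall red-fruited: (109 − 135)² / 135 = 5.0074

5.007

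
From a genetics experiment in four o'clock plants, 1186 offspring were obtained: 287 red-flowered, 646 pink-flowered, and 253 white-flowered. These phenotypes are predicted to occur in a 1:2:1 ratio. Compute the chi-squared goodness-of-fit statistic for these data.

11.423

Under the 1:2:1 hypothesis (Σ ratio = 4, N = 1186):
  red-flowered: 1186 × 1/4 = 296.5
  pink-flowered: 1186 × 2/4 = 593
  white-flowered: 1186 × 1/4 = 296.5
χ² = Σ (O − E)² / E
  red-flowered: (287 − 296.5)² / 296.5 = 0.3044
  pink-flowered: (646 − 593)² / 593 = 4.7369
  white-flowered: (253 − 296.5)² / 296.5 = 6.3820
χ² = 0.3044 + 4.7369 + 6.3820 = 11.4233 ≈ 11.423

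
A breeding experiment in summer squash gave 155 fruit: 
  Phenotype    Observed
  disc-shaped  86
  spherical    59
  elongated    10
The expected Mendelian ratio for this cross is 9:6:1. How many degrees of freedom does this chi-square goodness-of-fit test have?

A goodness-of-fit test with 3 phenotype classes has df = 3 − 1 = 2.

2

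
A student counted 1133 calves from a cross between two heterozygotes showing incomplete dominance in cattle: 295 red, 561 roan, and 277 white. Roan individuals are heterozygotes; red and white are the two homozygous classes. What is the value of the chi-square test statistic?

With incomplete dominance, a heterozygote × heterozygote cross gives a 1:2:1 phenotypic ratio.
Total ratio parts = 4. Expected numbers out of 1133:
  red: 1133 × 1/4 = 283.25
  roan: 1133 × 2/4 = 566.5
  white: 1133 × 1/4 = 283.25
χ² = Σ (O − E)² / E
  red: (295 − 283.25)² / 283.25 = 0.4874
  roan: (561 − 566.5)² / 566.5 = 0.0534
  white: (277 − 283.25)² / 283.25 = 0.1379
χ² = 0.4874 + 0.0534 + 0.1379 = 0.6787 ≈ 0.679

0.679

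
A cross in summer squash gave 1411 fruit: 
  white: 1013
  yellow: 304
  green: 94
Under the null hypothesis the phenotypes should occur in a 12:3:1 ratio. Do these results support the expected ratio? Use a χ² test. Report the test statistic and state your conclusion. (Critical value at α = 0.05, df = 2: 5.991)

8.197; not consistent

Total ratio parts = 16. Expected numbers out of 1411:
  white: 1411 × 12/16 = 1058.25
  yellow: 1411 × 3/16 = 264.5625
  green: 1411 × 1/16 = 88.1875
χ² = Σ (O − E)² / E
  white: (1013 − 1058.25)² / 1058.25 = 1.9349
  yellow: (304 − 264.5625)² / 264.5625 = 5.8788
  green: (94 − 88.1875)² / 88.1875 = 0.3831
χ² = 1.9349 + 5.8788 + 0.3831 = 8.1968 ≈ 8.197
Degrees of freedom = 3 − 1 = 2; critical value at α = 0.05 is 5.991.
Since 8.197 > 5.991, we reject the null hypothesis — the data do not fit the 12:3:1 ratio.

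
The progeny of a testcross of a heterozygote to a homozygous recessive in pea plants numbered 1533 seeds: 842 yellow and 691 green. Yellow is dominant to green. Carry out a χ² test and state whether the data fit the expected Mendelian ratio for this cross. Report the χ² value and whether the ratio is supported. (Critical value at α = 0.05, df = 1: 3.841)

14.873; not consistent

A testcross of a heterozygote (Aa × aa) gives a 1:1 phenotypic ratio.
Under the 1:1 hypothesis (Σ ratio = 2, N = 1533):
  yellow: 1533 × 1/2 = 766.5
  green: 1533 × 1/2 = 766.5
χ² = Σ (O − E)² / E
  yellow: (842 − 766.5)² / 766.5 = 7.4367
  green: (691 − 766.5)² / 766.5 = 7.4367
χ² = 7.4367 + 7.4367 = 14.8734 ≈ 14.873
Degrees of freedom = 2 − 1 = 1; critical value at α = 0.05 is 3.841.
Since 14.873 > 3.841, we reject the null hypothesis — the data do not fit the 1:1 ratio.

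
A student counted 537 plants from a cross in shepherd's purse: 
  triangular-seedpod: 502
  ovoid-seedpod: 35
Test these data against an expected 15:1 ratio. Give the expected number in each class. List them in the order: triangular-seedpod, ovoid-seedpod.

Expected counts for N = 537 under a 15:1 ratio (total parts = 16):
  triangular-seedpod: 537 × 15/16 = 503.4375
  ovoid-seedpod: 537 × 1/16 = 33.5625

503.4375, 33.5625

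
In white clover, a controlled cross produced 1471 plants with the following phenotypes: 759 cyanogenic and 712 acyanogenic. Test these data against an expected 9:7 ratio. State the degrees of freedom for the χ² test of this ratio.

A goodness-of-fit test with 2 phenotype classes has df = 2 − 1 = 1.

1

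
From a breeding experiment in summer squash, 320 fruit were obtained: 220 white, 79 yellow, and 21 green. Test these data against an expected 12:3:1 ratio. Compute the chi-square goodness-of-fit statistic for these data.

7.733

Under the 12:3:1 hypothesis (Σ ratio = 16, N = 320):
  white: 320 × 12/16 = 240
  yellow: 320 × 3/16 = 60
  green: 320 × 1/16 = 20
χ² = Σ (O − E)² / E
  white: (220 − 240)² / 240 = 1.6667
  yellow: (79 − 60)² / 60 = 6.0167
  green: (21 − 20)² / 20 = 0.0500
χ² = 1.6667 + 6.0167 + 0.0500 = 7.7334 ≈ 7.733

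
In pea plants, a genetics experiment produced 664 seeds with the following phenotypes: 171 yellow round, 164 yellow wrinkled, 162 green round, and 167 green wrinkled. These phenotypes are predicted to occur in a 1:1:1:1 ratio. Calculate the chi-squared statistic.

The 1:1:1:1 ratio has 4 parts, so with N = 664 the expected counts are:
  yellow round: 664 × 1/4 = 166
  yellow wrinkled: 664 × 1/4 = 166
  green round: 664 × 1/4 = 166
  green wrinkled: 664 × 1/4 = 166
χ² = Σ (O − E)² / E
  yellow round: (171 − 166)² / 166 = 0.1506
  yellow wrinkled: (164 − 166)² / 166 = 0.0241
  green round: (162 − 166)² / 166 = 0.0964
  green wrinkled: (167 − 166)² / 166 = 0.0060
χ² = 0.1506 + 0.0241 + 0.0964 + 0.0060 = 0.2771 ≈ 0.277

0.277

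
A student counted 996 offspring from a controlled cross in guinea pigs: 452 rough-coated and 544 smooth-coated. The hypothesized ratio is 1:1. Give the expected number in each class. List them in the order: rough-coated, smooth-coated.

Under the 1:1 hypothesis (Σ ratio = 2, N = 996):
  rough-coated: 996 × 1/2 = 498
  smooth-coated: 996 × 1/2 = 498

498, 498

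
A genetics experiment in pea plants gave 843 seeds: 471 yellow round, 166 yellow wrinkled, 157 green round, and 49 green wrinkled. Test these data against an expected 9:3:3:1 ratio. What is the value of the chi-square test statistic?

Under the 9:3:3:1 hypothesis (Σ ratio = 16, N = 843):
  yellow round: 843 × 9/16 = 474.1875
  yellow wrinkled: 843 × 3/16 = 158.0625
  green round: 843 × 3/16 = 158.0625
  green wrinkled: 843 × 1/16 = 52.6875
χ² = Σ (O − E)² / E
  yellow round: (471 − 474.1875)² / 474.1875 = 0.0214
  yellow wrinkled: (166 − 158.0625)² / 158.0625 = 0.3986
  green round: (157 − 158.0625)² / 158.0625 = 0.0071
  green wrinkled: (49 − 52.6875)² / 52.6875 = 0.2581
χ² = 0.0214 + 0.3986 + 0.0071 + 0.2581 = 0.6852 ≈ 0.685

0.685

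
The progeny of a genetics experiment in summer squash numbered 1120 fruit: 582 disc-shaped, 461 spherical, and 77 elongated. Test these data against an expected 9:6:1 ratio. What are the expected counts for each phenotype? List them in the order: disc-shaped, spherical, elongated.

The 9:6:1 ratio has 16 parts, so with N = 1120 the expected counts are:
  disc-shaped: 1120 × 9/16 = 630
  spherical: 1120 × 6/16 = 420
  elongated: 1120 × 1/16 = 70

630, 420, 70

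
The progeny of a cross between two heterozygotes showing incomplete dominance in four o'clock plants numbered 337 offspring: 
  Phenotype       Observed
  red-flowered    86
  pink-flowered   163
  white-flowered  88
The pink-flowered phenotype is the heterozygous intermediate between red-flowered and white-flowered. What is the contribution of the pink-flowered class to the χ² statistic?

With incomplete dominance, a heterozygote × heterozygote cross gives a 1:2:1 phenotypic ratio.
Under the 1:2:1 hypothesis (Σ ratio = 4, N = 337):
  red-flowered: 337 × 1/4 = 84.25
  pink-flowered: 337 × 2/4 = 168.5
  white-flowered: 337 × 1/4 = 84.25
Contribution of pink-flowered: (163 − 168.5)² / 168.5 = 0.1795

0.180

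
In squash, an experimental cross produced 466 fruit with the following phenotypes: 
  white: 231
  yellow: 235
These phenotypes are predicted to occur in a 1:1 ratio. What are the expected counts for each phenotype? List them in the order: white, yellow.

Under the 1:1 hypothesis (Σ ratio = 2, N = 466):
  white: 466 × 1/2 = 233
  yellow: 466 × 1/2 = 233

233, 233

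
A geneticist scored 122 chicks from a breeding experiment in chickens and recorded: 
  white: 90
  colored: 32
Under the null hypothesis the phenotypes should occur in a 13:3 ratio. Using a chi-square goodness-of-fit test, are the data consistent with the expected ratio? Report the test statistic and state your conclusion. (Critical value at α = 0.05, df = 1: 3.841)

4.480; not consistent

Expected counts for N = 122 under a 13:3 ratio (total parts = 16):
  white: 122 × 13/16 = 99.125
  colored: 122 × 3/16 = 22.875
χ² = Σ (O − E)² / E
  white: (90 − 99.125)² / 99.125 = 0.8400
  colored: (32 − 22.875)² / 22.875 = 3.6400
χ² = 0.8400 + 3.6400 = 4.480
Degrees of freedom = 2 − 1 = 1; critical value at α = 0.05 is 3.841.
Since 4.480 > 3.841, we reject the null hypothesis — the data do not fit the 13:3 ratio.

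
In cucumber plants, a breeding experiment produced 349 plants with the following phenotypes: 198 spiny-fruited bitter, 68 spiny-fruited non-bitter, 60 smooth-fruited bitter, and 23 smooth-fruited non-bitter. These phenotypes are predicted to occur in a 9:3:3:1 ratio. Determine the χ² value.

Under the 9:3:3:1 hypothesis (Σ ratio = 16, N = 349):
  spiny-fruited bitter: 349 × 9/16 = 196.3125
  spiny-fruited non-bitter: 349 × 3/16 = 65.4375
  smooth-fruited bitter: 349 × 3/16 = 65.4375
  smooth-fruited non-bitter: 349 × 1/16 = 21.8125
χ² = Σ (O − E)² / E
  spiny-fruited bitter: (198 − 196.3125)² / 196.3125 = 0.0145
  spiny-fruited non-bitter: (68 − 65.4375)² / 65.4375 = 0.1003
  smooth-fruited bitter: (60 − 65.4375)² / 65.4375 = 0.4518
  smooth-fruited non-bitter: (23 − 21.8125)² / 21.8125 = 0.0646
χ² = 0.0145 + 0.1003 + 0.4518 + 0.0646 = 0.6312 ≈ 0.631

0.631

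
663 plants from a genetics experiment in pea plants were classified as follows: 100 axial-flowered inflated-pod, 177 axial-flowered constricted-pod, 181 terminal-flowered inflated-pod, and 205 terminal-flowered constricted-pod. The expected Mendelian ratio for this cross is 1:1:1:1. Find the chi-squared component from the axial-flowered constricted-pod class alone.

Expected counts for N = 663 under a 1:1:1:1 ratio (total parts = 4):
  axial-flowered inflated-pod: 663 × 1/4 = 165.75
  axial-flowered constricted-pod: 663 × 1/4 = 165.75
  terminal-flowered inflated-pod: 663 × 1/4 = 165.75
  terminal-flowered constricted-pod: 663 × 1/4 = 165.75
Contribution of axial-flowered constricted-pod: (177 − 165.75)² / 165.75 = 0.7636

0.764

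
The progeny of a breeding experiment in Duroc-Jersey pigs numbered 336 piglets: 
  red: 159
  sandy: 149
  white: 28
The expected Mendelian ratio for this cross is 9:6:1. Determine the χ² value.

11.294

Expected counts for N = 336 under a 9:6:1 ratio (total parts = 16):
  red: 336 × 9/16 = 189
  sandy: 336 × 6/16 = 126
  white: 336 × 1/16 = 21
χ² = Σ (O − E)² / E
  red: (159 − 189)² / 189 = 4.7619
  sandy: (149 − 126)² / 126 = 4.1984
  white: (28 − 21)² / 21 = 2.3333
χ² = 4.7619 + 4.1984 + 2.3333 = 11.2936 ≈ 11.294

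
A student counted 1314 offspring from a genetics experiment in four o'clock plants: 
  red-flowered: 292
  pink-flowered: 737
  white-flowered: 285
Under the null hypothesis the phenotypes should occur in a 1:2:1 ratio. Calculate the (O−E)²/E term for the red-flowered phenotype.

4.056

Expected counts for N = 1314 under a 1:2:1 ratio (total parts = 4):
  red-flowered: 1314 × 1/4 = 328.5
  pink-flowered: 1314 × 2/4 = 657
  white-flowered: 1314 × 1/4 = 328.5
Contribution of red-flowered: (292 − 328.5)² / 328.5 = 4.0556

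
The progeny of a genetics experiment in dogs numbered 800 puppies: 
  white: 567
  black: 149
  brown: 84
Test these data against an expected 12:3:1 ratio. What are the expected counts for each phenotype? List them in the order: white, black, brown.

Under the 12:3:1 hypothesis (Σ ratio = 16, N = 800):
  white: 800 × 12/16 = 600
  black: 800 × 3/16 = 150
  brown: 800 × 1/16 = 50

600, 150, 50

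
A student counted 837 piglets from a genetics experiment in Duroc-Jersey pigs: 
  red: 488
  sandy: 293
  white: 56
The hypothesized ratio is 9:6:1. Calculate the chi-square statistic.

2.276

Under the 9:6:1 hypothesis (Σ ratio = 16, N = 837):
  red: 837 × 9/16 = 470.8125
  sandy: 837 × 6/16 = 313.875
  white: 837 × 1/16 = 52.3125
χ² = Σ (O − E)² / E
  red: (488 − 470.8125)² / 470.8125 = 0.6274
  sandy: (293 − 313.875)² / 313.875 = 1.3883
  white: (56 − 52.3125)² / 52.3125 = 0.2599
χ² = 0.6274 + 1.3883 + 0.2599 = 2.2756 ≈ 2.276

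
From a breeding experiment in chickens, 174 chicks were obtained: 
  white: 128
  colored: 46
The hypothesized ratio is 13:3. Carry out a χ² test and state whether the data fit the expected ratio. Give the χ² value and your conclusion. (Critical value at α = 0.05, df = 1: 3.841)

6.749; not consistent

The 13:3 ratio has 16 parts, so with N = 174 the expected counts are:
  white: 174 × 13/16 = 141.375
  colored: 174 × 3/16 = 32.625
χ² = Σ (O − E)² / E
  white: (128 − 141.375)² / 141.375 = 1.2654
  colored: (46 − 32.625)² / 32.625 = 5.4832
χ² = 1.2654 + 5.4832 = 6.7486 ≈ 6.749
Degrees of freedom = 2 − 1 = 1; critical value at α = 0.05 is 3.841.
Since 6.749 > 3.841, we reject the null hypothesis — the data do not fit the 13:3 ratio.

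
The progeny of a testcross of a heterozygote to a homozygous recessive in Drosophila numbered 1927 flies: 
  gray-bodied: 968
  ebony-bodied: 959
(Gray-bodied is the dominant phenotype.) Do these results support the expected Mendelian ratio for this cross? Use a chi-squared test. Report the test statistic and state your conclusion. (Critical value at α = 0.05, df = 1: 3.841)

A testcross of a heterozygote (Aa × aa) gives a 1:1 phenotypic ratio.
Total ratio parts = 2. Expected numbers out of 1927:
  gray-bodied: 1927 × 1/2 = 963.5
  ebony-bodied: 1927 × 1/2 = 963.5
χ² = Σ (O − E)² / E
  gray-bodied: (968 − 963.5)² / 963.5 = 0.0210
  ebony-bodied: (959 − 963.5)² / 963.5 = 0.0210
χ² = 0.0210 + 0.0210 = 0.042
Degrees of freedom = 2 − 1 = 1; critical value at α = 0.05 is 3.841.
Since 0.042 < 3.841, we fail to reject the null hypothesis — the data are consistent with the 1:1 ratio.

0.042; consistent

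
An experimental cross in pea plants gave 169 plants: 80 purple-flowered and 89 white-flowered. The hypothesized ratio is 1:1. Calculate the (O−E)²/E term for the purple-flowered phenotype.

0.240

Expected counts for N = 169 under a 1:1 ratio (total parts = 2):
  purple-flowered: 169 × 1/2 = 84.5
  white-flowered: 169 × 1/2 = 84.5
Contribution of purple-flowered: (80 − 84.5)² / 84.5 = 0.2396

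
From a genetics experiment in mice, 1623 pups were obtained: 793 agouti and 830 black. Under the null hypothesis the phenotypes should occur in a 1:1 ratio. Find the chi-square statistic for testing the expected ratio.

0.843

Expected counts for N = 1623 under a 1:1 ratio (total parts = 2):
  agouti: 1623 × 1/2 = 811.5
  black: 1623 × 1/2 = 811.5
χ² = Σ (O − E)² / E
  agouti: (793 − 811.5)² / 811.5 = 0.4217
  black: (830 − 811.5)² / 811.5 = 0.4217
χ² = 0.4217 + 0.4217 = 0.8434 ≈ 0.843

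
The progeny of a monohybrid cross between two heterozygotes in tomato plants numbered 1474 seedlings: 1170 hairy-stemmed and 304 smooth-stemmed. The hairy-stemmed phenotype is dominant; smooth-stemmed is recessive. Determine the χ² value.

15.053

For a monohybrid cross between heterozygotes with complete dominance, the expected phenotypic ratio is 3:1.
Expected counts for N = 1474 under a 3:1 ratio (total parts = 4):
  hairy-stemmed: 1474 × 3/4 = 1105.5
  smooth-stemmed: 1474 × 1/4 = 368.5
χ² = Σ (O − E)² / E
  hairy-stemmed: (1170 − 1105.5)² / 1105.5 = 3.7632
  smooth-stemmed: (304 − 368.5)² / 368.5 = 11.2897
χ² = 3.7632 + 11.2897 = 15.0529 ≈ 15.053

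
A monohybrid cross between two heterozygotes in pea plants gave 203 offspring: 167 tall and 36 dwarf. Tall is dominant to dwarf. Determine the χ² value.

5.716

For a monohybrid cross between heterozygotes with complete dominance, the expected phenotypic ratio is 3:1.
The 3:1 ratio has 4 parts, so with N = 203 the expected counts are:
  tall: 203 × 3/4 = 152.25
  dwarf: 203 × 1/4 = 50.75
χ² = Σ (O − E)² / E
  tall: (167 − 152.25)² / 152.25 = 1.4290
  dwarf: (36 − 50.75)² / 50.75 = 4.2869
χ² = 1.4290 + 4.2869 = 5.7159 ≈ 5.716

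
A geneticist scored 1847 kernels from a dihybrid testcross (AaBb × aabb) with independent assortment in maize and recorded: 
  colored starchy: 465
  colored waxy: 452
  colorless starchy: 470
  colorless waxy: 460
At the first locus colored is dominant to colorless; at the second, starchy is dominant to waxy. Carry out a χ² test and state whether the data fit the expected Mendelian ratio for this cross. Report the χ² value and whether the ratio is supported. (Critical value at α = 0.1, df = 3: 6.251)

A dihybrid testcross with independent assortment gives a 1:1:1:1 ratio.
Expected counts for N = 1847 under a 1:1:1:1 ratio (total parts = 4):
  colored starchy: 1847 × 1/4 = 461.75
  colored waxy: 1847 × 1/4 = 461.75
  colorless starchy: 1847 × 1/4 = 461.75
  colorless waxy: 1847 × 1/4 = 461.75
χ² = Σ (O − E)² / E
  colored starchy: (465 − 461.75)² / 461.75 = 0.0229
  colored waxy: (452 − 461.75)² / 461.75 = 0.2059
  colorless starchy: (470 − 461.75)² / 461.75 = 0.1474
  colorless waxy: (460 − 461.75)² / 461.75 = 0.0066
χ² = 0.0229 + 0.2059 + 0.1474 + 0.0066 = 0.3828 ≈ 0.383
Degrees of freedom = 4 − 1 = 3; critical value at α = 0.1 is 6.251.
Since 0.383 < 6.251, we fail to reject the null hypothesis — the data are consistent with the 1:1:1:1 ratio.

0.383; consistent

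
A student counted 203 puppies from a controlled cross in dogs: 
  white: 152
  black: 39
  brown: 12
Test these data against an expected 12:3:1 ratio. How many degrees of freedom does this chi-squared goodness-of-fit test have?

2

A goodness-of-fit test with 3 phenotype classes has df = 3 − 1 = 2.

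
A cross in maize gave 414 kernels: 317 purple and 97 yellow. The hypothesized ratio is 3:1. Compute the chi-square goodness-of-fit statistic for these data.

0.544

The 3:1 ratio has 4 parts, so with N = 414 the expected counts are:
  purple: 414 × 3/4 = 310.5
  yellow: 414 × 1/4 = 103.5
χ² = Σ (O − E)² / E
  purple: (317 − 310.5)² / 310.5 = 0.1361
  yellow: (97 − 103.5)² / 103.5 = 0.4082
χ² = 0.1361 + 0.4082 = 0.5443 ≈ 0.544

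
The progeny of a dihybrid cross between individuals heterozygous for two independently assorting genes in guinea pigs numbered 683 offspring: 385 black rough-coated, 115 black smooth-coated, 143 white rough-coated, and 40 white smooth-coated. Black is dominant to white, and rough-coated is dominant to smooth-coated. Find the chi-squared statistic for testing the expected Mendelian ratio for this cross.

A dihybrid F₂ with independent assortment and complete dominance at both loci gives a 9:3:3:1 phenotypic ratio.
Under the 9:3:3:1 hypothesis (Σ ratio = 16, N = 683):
  black rough-coated: 683 × 9/16 = 384.1875
  black smooth-coated: 683 × 3/16 = 128.0625
  white rough-coated: 683 × 3/16 = 128.0625
  white smooth-coated: 683 × 1/16 = 42.6875
χ² = Σ (O − E)² / E
  black rough-coated: (385 − 384.1875)² / 384.1875 = 0.0017
  black smooth-coated: (115 − 128.0625)² / 128.0625 = 1.3324
  white rough-coated: (143 − 128.0625)² / 128.0625 = 1.7423
  white smooth-coated: (40 − 42.6875)² / 42.6875 = 0.1692
χ² = 0.0017 + 1.3324 + 1.7423 + 0.1692 = 3.2456 ≈ 3.246

3.246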